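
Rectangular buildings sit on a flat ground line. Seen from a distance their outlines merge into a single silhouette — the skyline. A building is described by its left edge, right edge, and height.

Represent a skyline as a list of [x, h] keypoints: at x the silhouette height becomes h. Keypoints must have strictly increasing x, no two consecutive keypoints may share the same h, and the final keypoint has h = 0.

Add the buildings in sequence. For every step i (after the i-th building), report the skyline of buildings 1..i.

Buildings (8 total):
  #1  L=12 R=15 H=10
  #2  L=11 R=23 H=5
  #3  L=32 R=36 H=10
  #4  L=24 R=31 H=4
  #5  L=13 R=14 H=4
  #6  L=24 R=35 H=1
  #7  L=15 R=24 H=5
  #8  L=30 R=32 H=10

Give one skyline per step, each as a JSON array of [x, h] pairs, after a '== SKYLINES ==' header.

== SKYLINES ==
[[12,10],[15,0]]
[[11,5],[12,10],[15,5],[23,0]]
[[11,5],[12,10],[15,5],[23,0],[32,10],[36,0]]
[[11,5],[12,10],[15,5],[23,0],[24,4],[31,0],[32,10],[36,0]]
[[11,5],[12,10],[15,5],[23,0],[24,4],[31,0],[32,10],[36,0]]
[[11,5],[12,10],[15,5],[23,0],[24,4],[31,1],[32,10],[36,0]]
[[11,5],[12,10],[15,5],[24,4],[31,1],[32,10],[36,0]]
[[11,5],[12,10],[15,5],[24,4],[30,10],[36,0]]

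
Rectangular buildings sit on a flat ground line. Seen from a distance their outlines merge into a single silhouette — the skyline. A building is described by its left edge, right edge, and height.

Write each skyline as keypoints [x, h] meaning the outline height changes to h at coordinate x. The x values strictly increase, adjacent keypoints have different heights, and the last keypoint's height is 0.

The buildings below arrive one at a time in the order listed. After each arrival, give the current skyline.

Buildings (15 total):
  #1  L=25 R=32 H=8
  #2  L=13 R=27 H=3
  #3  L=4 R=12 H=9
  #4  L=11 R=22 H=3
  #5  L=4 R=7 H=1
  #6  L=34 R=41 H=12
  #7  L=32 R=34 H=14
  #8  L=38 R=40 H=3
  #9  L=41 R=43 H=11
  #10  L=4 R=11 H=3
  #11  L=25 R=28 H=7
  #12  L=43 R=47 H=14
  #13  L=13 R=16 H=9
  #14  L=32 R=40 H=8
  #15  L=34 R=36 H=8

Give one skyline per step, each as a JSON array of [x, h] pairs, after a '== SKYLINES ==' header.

== SKYLINES ==
[[25,8],[32,0]]
[[13,3],[25,8],[32,0]]
[[4,9],[12,0],[13,3],[25,8],[32,0]]
[[4,9],[12,3],[25,8],[32,0]]
[[4,9],[12,3],[25,8],[32,0]]
[[4,9],[12,3],[25,8],[32,0],[34,12],[41,0]]
[[4,9],[12,3],[25,8],[32,14],[34,12],[41,0]]
[[4,9],[12,3],[25,8],[32,14],[34,12],[41,0]]
[[4,9],[12,3],[25,8],[32,14],[34,12],[41,11],[43,0]]
[[4,9],[12,3],[25,8],[32,14],[34,12],[41,11],[43,0]]
[[4,9],[12,3],[25,8],[32,14],[34,12],[41,11],[43,0]]
[[4,9],[12,3],[25,8],[32,14],[34,12],[41,11],[43,14],[47,0]]
[[4,9],[12,3],[13,9],[16,3],[25,8],[32,14],[34,12],[41,11],[43,14],[47,0]]
[[4,9],[12,3],[13,9],[16,3],[25,8],[32,14],[34,12],[41,11],[43,14],[47,0]]
[[4,9],[12,3],[13,9],[16,3],[25,8],[32,14],[34,12],[41,11],[43,14],[47,0]]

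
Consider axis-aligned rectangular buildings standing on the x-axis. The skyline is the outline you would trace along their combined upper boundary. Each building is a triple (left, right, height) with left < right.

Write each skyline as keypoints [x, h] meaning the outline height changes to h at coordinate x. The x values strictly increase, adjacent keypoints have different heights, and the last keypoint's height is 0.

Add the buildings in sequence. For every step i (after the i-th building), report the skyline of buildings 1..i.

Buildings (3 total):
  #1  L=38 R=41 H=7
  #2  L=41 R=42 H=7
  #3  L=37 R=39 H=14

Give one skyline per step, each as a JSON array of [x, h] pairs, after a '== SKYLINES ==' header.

== SKYLINES ==
[[38,7],[41,0]]
[[38,7],[42,0]]
[[37,14],[39,7],[42,0]]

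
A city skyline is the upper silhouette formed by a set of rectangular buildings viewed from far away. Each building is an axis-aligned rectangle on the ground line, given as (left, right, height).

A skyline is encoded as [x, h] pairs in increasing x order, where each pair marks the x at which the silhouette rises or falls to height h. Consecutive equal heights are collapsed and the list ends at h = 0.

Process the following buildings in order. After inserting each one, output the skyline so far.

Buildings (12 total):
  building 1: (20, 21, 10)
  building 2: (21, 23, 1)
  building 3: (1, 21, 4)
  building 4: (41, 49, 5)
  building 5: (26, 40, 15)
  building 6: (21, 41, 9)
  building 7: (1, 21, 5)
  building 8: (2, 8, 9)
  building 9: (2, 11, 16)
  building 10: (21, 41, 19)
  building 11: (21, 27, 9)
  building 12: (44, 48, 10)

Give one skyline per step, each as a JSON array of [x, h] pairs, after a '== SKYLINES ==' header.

== SKYLINES ==
[[20,10],[21,0]]
[[20,10],[21,1],[23,0]]
[[1,4],[20,10],[21,1],[23,0]]
[[1,4],[20,10],[21,1],[23,0],[41,5],[49,0]]
[[1,4],[20,10],[21,1],[23,0],[26,15],[40,0],[41,5],[49,0]]
[[1,4],[20,10],[21,9],[26,15],[40,9],[41,5],[49,0]]
[[1,5],[20,10],[21,9],[26,15],[40,9],[41,5],[49,0]]
[[1,5],[2,9],[8,5],[20,10],[21,9],[26,15],[40,9],[41,5],[49,0]]
[[1,5],[2,16],[11,5],[20,10],[21,9],[26,15],[40,9],[41,5],[49,0]]
[[1,5],[2,16],[11,5],[20,10],[21,19],[41,5],[49,0]]
[[1,5],[2,16],[11,5],[20,10],[21,19],[41,5],[49,0]]
[[1,5],[2,16],[11,5],[20,10],[21,19],[41,5],[44,10],[48,5],[49,0]]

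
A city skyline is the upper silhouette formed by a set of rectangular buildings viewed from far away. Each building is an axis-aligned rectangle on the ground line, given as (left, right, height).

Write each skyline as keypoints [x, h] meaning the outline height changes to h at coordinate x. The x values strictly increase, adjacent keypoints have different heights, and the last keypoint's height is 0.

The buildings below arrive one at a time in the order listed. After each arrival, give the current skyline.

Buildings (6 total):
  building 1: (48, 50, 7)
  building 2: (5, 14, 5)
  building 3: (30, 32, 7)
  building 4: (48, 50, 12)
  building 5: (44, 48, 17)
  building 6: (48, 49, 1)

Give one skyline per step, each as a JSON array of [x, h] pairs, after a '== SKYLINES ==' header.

== SKYLINES ==
[[48,7],[50,0]]
[[5,5],[14,0],[48,7],[50,0]]
[[5,5],[14,0],[30,7],[32,0],[48,7],[50,0]]
[[5,5],[14,0],[30,7],[32,0],[48,12],[50,0]]
[[5,5],[14,0],[30,7],[32,0],[44,17],[48,12],[50,0]]
[[5,5],[14,0],[30,7],[32,0],[44,17],[48,12],[50,0]]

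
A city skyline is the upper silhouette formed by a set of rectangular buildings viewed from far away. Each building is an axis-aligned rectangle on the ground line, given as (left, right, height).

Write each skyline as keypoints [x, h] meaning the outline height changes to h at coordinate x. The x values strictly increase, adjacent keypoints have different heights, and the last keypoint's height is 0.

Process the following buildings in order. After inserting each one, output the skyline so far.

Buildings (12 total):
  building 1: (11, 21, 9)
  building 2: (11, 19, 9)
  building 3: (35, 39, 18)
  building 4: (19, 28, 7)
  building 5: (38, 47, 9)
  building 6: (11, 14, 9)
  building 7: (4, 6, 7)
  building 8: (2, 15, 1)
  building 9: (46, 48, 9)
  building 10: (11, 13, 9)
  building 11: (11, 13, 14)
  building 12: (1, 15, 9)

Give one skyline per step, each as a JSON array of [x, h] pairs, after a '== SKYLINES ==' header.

== SKYLINES ==
[[11,9],[21,0]]
[[11,9],[21,0]]
[[11,9],[21,0],[35,18],[39,0]]
[[11,9],[21,7],[28,0],[35,18],[39,0]]
[[11,9],[21,7],[28,0],[35,18],[39,9],[47,0]]
[[11,9],[21,7],[28,0],[35,18],[39,9],[47,0]]
[[4,7],[6,0],[11,9],[21,7],[28,0],[35,18],[39,9],[47,0]]
[[2,1],[4,7],[6,1],[11,9],[21,7],[28,0],[35,18],[39,9],[47,0]]
[[2,1],[4,7],[6,1],[11,9],[21,7],[28,0],[35,18],[39,9],[48,0]]
[[2,1],[4,7],[6,1],[11,9],[21,7],[28,0],[35,18],[39,9],[48,0]]
[[2,1],[4,7],[6,1],[11,14],[13,9],[21,7],[28,0],[35,18],[39,9],[48,0]]
[[1,9],[11,14],[13,9],[21,7],[28,0],[35,18],[39,9],[48,0]]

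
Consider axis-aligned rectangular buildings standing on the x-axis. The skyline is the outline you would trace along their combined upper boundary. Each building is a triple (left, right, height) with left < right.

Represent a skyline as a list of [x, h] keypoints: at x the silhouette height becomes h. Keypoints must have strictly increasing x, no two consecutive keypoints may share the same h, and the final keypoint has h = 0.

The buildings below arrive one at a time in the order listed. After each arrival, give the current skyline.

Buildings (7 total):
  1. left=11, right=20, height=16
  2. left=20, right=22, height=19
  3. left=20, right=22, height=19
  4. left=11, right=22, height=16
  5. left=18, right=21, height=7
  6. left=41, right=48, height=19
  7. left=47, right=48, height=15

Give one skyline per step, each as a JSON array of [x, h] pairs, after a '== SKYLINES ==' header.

== SKYLINES ==
[[11,16],[20,0]]
[[11,16],[20,19],[22,0]]
[[11,16],[20,19],[22,0]]
[[11,16],[20,19],[22,0]]
[[11,16],[20,19],[22,0]]
[[11,16],[20,19],[22,0],[41,19],[48,0]]
[[11,16],[20,19],[22,0],[41,19],[48,0]]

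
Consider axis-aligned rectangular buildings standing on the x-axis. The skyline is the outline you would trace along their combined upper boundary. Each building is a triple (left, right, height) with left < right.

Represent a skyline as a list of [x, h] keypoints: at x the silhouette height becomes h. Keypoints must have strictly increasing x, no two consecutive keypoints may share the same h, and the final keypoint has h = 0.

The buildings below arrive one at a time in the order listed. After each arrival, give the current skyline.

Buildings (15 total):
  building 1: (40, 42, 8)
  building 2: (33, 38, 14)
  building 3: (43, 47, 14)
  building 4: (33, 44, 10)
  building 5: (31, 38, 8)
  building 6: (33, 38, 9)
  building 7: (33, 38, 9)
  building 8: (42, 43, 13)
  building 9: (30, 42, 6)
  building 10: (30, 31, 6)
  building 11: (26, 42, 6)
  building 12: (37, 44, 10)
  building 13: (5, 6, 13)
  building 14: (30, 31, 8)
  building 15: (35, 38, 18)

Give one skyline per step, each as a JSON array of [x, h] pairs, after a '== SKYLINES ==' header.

== SKYLINES ==
[[40,8],[42,0]]
[[33,14],[38,0],[40,8],[42,0]]
[[33,14],[38,0],[40,8],[42,0],[43,14],[47,0]]
[[33,14],[38,10],[43,14],[47,0]]
[[31,8],[33,14],[38,10],[43,14],[47,0]]
[[31,8],[33,14],[38,10],[43,14],[47,0]]
[[31,8],[33,14],[38,10],[43,14],[47,0]]
[[31,8],[33,14],[38,10],[42,13],[43,14],[47,0]]
[[30,6],[31,8],[33,14],[38,10],[42,13],[43,14],[47,0]]
[[30,6],[31,8],[33,14],[38,10],[42,13],[43,14],[47,0]]
[[26,6],[31,8],[33,14],[38,10],[42,13],[43,14],[47,0]]
[[26,6],[31,8],[33,14],[38,10],[42,13],[43,14],[47,0]]
[[5,13],[6,0],[26,6],[31,8],[33,14],[38,10],[42,13],[43,14],[47,0]]
[[5,13],[6,0],[26,6],[30,8],[33,14],[38,10],[42,13],[43,14],[47,0]]
[[5,13],[6,0],[26,6],[30,8],[33,14],[35,18],[38,10],[42,13],[43,14],[47,0]]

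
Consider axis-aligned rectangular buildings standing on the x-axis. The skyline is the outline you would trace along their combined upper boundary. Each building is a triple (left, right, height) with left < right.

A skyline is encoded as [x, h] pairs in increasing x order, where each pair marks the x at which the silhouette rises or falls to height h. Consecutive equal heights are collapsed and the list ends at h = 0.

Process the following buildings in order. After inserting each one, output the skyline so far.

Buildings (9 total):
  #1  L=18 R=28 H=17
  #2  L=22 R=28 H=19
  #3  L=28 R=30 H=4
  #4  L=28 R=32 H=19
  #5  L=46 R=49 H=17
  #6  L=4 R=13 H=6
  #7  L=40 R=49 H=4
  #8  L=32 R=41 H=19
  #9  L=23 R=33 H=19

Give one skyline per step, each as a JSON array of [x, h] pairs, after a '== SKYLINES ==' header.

== SKYLINES ==
[[18,17],[28,0]]
[[18,17],[22,19],[28,0]]
[[18,17],[22,19],[28,4],[30,0]]
[[18,17],[22,19],[32,0]]
[[18,17],[22,19],[32,0],[46,17],[49,0]]
[[4,6],[13,0],[18,17],[22,19],[32,0],[46,17],[49,0]]
[[4,6],[13,0],[18,17],[22,19],[32,0],[40,4],[46,17],[49,0]]
[[4,6],[13,0],[18,17],[22,19],[41,4],[46,17],[49,0]]
[[4,6],[13,0],[18,17],[22,19],[41,4],[46,17],[49,0]]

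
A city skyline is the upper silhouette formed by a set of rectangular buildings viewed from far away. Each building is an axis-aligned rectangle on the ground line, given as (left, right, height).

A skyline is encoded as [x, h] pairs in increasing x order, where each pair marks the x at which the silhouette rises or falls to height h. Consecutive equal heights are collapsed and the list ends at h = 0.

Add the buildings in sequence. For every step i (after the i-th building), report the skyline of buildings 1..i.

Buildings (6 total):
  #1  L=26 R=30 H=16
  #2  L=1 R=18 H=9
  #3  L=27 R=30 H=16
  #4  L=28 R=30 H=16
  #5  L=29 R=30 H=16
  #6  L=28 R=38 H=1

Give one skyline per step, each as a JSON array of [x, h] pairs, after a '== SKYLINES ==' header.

== SKYLINES ==
[[26,16],[30,0]]
[[1,9],[18,0],[26,16],[30,0]]
[[1,9],[18,0],[26,16],[30,0]]
[[1,9],[18,0],[26,16],[30,0]]
[[1,9],[18,0],[26,16],[30,0]]
[[1,9],[18,0],[26,16],[30,1],[38,0]]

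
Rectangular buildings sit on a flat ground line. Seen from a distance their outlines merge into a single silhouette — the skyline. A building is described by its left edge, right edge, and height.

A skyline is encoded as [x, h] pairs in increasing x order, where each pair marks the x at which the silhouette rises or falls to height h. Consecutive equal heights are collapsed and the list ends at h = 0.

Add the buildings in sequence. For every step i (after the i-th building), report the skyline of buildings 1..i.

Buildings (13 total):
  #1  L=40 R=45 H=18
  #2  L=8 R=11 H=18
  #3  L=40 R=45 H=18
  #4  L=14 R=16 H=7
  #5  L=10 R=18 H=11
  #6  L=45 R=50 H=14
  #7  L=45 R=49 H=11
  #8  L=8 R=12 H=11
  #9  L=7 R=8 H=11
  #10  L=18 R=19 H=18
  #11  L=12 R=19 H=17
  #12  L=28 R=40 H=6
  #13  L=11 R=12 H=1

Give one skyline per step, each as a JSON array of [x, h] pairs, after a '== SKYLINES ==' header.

== SKYLINES ==
[[40,18],[45,0]]
[[8,18],[11,0],[40,18],[45,0]]
[[8,18],[11,0],[40,18],[45,0]]
[[8,18],[11,0],[14,7],[16,0],[40,18],[45,0]]
[[8,18],[11,11],[18,0],[40,18],[45,0]]
[[8,18],[11,11],[18,0],[40,18],[45,14],[50,0]]
[[8,18],[11,11],[18,0],[40,18],[45,14],[50,0]]
[[8,18],[11,11],[18,0],[40,18],[45,14],[50,0]]
[[7,11],[8,18],[11,11],[18,0],[40,18],[45,14],[50,0]]
[[7,11],[8,18],[11,11],[18,18],[19,0],[40,18],[45,14],[50,0]]
[[7,11],[8,18],[11,11],[12,17],[18,18],[19,0],[40,18],[45,14],[50,0]]
[[7,11],[8,18],[11,11],[12,17],[18,18],[19,0],[28,6],[40,18],[45,14],[50,0]]
[[7,11],[8,18],[11,11],[12,17],[18,18],[19,0],[28,6],[40,18],[45,14],[50,0]]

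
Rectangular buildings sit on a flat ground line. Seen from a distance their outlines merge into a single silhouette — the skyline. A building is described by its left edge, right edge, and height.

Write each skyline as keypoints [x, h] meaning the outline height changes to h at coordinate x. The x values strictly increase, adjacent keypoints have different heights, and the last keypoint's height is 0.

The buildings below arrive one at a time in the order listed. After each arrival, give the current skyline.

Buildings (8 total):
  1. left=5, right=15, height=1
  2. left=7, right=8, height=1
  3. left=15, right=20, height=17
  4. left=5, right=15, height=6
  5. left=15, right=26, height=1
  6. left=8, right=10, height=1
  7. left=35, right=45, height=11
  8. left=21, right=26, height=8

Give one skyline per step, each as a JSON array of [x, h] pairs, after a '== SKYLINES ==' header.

== SKYLINES ==
[[5,1],[15,0]]
[[5,1],[15,0]]
[[5,1],[15,17],[20,0]]
[[5,6],[15,17],[20,0]]
[[5,6],[15,17],[20,1],[26,0]]
[[5,6],[15,17],[20,1],[26,0]]
[[5,6],[15,17],[20,1],[26,0],[35,11],[45,0]]
[[5,6],[15,17],[20,1],[21,8],[26,0],[35,11],[45,0]]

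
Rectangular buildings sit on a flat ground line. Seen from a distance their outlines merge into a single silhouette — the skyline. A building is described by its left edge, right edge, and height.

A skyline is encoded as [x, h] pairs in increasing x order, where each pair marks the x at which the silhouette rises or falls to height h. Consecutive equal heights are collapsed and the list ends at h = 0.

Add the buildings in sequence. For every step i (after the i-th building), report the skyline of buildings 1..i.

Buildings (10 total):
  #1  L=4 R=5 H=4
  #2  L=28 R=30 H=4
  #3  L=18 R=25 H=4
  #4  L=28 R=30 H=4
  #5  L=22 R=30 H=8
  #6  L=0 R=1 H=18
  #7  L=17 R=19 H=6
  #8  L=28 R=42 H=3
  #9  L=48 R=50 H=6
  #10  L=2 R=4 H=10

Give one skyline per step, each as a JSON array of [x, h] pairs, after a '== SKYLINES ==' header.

== SKYLINES ==
[[4,4],[5,0]]
[[4,4],[5,0],[28,4],[30,0]]
[[4,4],[5,0],[18,4],[25,0],[28,4],[30,0]]
[[4,4],[5,0],[18,4],[25,0],[28,4],[30,0]]
[[4,4],[5,0],[18,4],[22,8],[30,0]]
[[0,18],[1,0],[4,4],[5,0],[18,4],[22,8],[30,0]]
[[0,18],[1,0],[4,4],[5,0],[17,6],[19,4],[22,8],[30,0]]
[[0,18],[1,0],[4,4],[5,0],[17,6],[19,4],[22,8],[30,3],[42,0]]
[[0,18],[1,0],[4,4],[5,0],[17,6],[19,4],[22,8],[30,3],[42,0],[48,6],[50,0]]
[[0,18],[1,0],[2,10],[4,4],[5,0],[17,6],[19,4],[22,8],[30,3],[42,0],[48,6],[50,0]]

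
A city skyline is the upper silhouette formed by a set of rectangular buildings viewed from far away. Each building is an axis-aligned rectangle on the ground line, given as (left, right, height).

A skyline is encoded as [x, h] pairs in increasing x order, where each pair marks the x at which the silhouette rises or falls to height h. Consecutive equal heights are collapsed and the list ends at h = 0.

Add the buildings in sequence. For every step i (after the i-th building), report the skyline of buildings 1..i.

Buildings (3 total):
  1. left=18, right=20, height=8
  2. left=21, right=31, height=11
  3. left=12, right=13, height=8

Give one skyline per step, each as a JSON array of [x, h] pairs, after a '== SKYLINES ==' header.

== SKYLINES ==
[[18,8],[20,0]]
[[18,8],[20,0],[21,11],[31,0]]
[[12,8],[13,0],[18,8],[20,0],[21,11],[31,0]]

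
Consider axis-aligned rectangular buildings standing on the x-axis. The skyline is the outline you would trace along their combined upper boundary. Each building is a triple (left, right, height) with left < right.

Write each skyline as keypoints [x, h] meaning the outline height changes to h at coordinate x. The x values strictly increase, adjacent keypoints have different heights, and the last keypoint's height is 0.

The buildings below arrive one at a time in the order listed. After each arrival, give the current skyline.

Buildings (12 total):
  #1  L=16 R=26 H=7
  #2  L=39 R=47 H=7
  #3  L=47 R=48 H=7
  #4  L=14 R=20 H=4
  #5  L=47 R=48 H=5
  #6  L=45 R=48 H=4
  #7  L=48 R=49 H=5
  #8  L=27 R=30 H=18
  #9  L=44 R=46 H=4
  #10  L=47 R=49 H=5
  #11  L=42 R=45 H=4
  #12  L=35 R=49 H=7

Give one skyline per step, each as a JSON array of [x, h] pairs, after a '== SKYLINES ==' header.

== SKYLINES ==
[[16,7],[26,0]]
[[16,7],[26,0],[39,7],[47,0]]
[[16,7],[26,0],[39,7],[48,0]]
[[14,4],[16,7],[26,0],[39,7],[48,0]]
[[14,4],[16,7],[26,0],[39,7],[48,0]]
[[14,4],[16,7],[26,0],[39,7],[48,0]]
[[14,4],[16,7],[26,0],[39,7],[48,5],[49,0]]
[[14,4],[16,7],[26,0],[27,18],[30,0],[39,7],[48,5],[49,0]]
[[14,4],[16,7],[26,0],[27,18],[30,0],[39,7],[48,5],[49,0]]
[[14,4],[16,7],[26,0],[27,18],[30,0],[39,7],[48,5],[49,0]]
[[14,4],[16,7],[26,0],[27,18],[30,0],[39,7],[48,5],[49,0]]
[[14,4],[16,7],[26,0],[27,18],[30,0],[35,7],[49,0]]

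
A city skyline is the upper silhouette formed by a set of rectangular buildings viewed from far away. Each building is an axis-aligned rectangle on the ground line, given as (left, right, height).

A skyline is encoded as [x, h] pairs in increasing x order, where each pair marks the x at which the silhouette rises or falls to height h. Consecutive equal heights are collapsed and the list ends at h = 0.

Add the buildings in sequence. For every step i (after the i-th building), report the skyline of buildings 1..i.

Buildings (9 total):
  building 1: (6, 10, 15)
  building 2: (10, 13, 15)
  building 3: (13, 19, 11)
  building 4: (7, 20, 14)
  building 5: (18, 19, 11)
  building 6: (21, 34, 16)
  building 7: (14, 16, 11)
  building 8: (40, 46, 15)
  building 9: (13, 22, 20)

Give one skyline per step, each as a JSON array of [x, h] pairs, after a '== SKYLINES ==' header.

== SKYLINES ==
[[6,15],[10,0]]
[[6,15],[13,0]]
[[6,15],[13,11],[19,0]]
[[6,15],[13,14],[20,0]]
[[6,15],[13,14],[20,0]]
[[6,15],[13,14],[20,0],[21,16],[34,0]]
[[6,15],[13,14],[20,0],[21,16],[34,0]]
[[6,15],[13,14],[20,0],[21,16],[34,0],[40,15],[46,0]]
[[6,15],[13,20],[22,16],[34,0],[40,15],[46,0]]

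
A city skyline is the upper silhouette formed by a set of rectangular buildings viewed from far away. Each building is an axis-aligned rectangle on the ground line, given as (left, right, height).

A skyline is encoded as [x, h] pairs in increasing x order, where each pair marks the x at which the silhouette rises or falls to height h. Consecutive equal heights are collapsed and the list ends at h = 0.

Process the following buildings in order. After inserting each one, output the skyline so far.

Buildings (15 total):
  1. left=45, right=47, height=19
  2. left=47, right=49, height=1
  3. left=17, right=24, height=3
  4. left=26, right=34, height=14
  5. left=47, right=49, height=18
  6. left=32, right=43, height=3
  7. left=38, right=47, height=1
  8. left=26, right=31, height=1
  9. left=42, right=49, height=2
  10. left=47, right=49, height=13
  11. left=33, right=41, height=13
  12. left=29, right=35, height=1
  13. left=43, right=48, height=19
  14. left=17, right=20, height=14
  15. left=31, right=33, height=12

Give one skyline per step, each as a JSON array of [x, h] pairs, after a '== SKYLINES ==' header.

== SKYLINES ==
[[45,19],[47,0]]
[[45,19],[47,1],[49,0]]
[[17,3],[24,0],[45,19],[47,1],[49,0]]
[[17,3],[24,0],[26,14],[34,0],[45,19],[47,1],[49,0]]
[[17,3],[24,0],[26,14],[34,0],[45,19],[47,18],[49,0]]
[[17,3],[24,0],[26,14],[34,3],[43,0],[45,19],[47,18],[49,0]]
[[17,3],[24,0],[26,14],[34,3],[43,1],[45,19],[47,18],[49,0]]
[[17,3],[24,0],[26,14],[34,3],[43,1],[45,19],[47,18],[49,0]]
[[17,3],[24,0],[26,14],[34,3],[43,2],[45,19],[47,18],[49,0]]
[[17,3],[24,0],[26,14],[34,3],[43,2],[45,19],[47,18],[49,0]]
[[17,3],[24,0],[26,14],[34,13],[41,3],[43,2],[45,19],[47,18],[49,0]]
[[17,3],[24,0],[26,14],[34,13],[41,3],[43,2],[45,19],[47,18],[49,0]]
[[17,3],[24,0],[26,14],[34,13],[41,3],[43,19],[48,18],[49,0]]
[[17,14],[20,3],[24,0],[26,14],[34,13],[41,3],[43,19],[48,18],[49,0]]
[[17,14],[20,3],[24,0],[26,14],[34,13],[41,3],[43,19],[48,18],[49,0]]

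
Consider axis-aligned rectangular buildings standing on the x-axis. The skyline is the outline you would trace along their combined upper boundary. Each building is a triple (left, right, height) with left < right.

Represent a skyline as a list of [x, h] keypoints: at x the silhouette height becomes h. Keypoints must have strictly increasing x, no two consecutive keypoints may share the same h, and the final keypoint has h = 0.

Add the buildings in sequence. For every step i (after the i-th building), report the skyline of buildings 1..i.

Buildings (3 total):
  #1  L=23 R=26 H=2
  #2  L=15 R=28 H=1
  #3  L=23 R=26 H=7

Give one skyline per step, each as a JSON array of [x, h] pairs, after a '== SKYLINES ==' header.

== SKYLINES ==
[[23,2],[26,0]]
[[15,1],[23,2],[26,1],[28,0]]
[[15,1],[23,7],[26,1],[28,0]]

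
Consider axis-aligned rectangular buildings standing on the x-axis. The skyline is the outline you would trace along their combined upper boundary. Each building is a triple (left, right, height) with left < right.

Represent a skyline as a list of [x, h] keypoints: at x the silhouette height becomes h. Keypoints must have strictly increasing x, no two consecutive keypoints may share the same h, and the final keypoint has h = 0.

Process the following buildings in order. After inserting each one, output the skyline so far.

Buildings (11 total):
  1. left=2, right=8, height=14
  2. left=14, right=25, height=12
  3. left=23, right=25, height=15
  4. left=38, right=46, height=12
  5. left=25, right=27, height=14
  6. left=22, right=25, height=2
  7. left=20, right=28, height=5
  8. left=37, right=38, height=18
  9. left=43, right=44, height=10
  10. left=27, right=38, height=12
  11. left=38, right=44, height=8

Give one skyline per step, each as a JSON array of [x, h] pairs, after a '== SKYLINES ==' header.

== SKYLINES ==
[[2,14],[8,0]]
[[2,14],[8,0],[14,12],[25,0]]
[[2,14],[8,0],[14,12],[23,15],[25,0]]
[[2,14],[8,0],[14,12],[23,15],[25,0],[38,12],[46,0]]
[[2,14],[8,0],[14,12],[23,15],[25,14],[27,0],[38,12],[46,0]]
[[2,14],[8,0],[14,12],[23,15],[25,14],[27,0],[38,12],[46,0]]
[[2,14],[8,0],[14,12],[23,15],[25,14],[27,5],[28,0],[38,12],[46,0]]
[[2,14],[8,0],[14,12],[23,15],[25,14],[27,5],[28,0],[37,18],[38,12],[46,0]]
[[2,14],[8,0],[14,12],[23,15],[25,14],[27,5],[28,0],[37,18],[38,12],[46,0]]
[[2,14],[8,0],[14,12],[23,15],[25,14],[27,12],[37,18],[38,12],[46,0]]
[[2,14],[8,0],[14,12],[23,15],[25,14],[27,12],[37,18],[38,12],[46,0]]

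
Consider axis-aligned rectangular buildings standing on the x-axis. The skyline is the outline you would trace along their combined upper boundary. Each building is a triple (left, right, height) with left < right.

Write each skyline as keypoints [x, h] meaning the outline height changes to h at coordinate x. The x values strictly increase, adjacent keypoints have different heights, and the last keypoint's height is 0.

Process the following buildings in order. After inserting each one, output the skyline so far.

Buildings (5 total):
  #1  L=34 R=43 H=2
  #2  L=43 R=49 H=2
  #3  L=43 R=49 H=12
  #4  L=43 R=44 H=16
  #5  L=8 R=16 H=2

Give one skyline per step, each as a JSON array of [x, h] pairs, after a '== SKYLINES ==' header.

== SKYLINES ==
[[34,2],[43,0]]
[[34,2],[49,0]]
[[34,2],[43,12],[49,0]]
[[34,2],[43,16],[44,12],[49,0]]
[[8,2],[16,0],[34,2],[43,16],[44,12],[49,0]]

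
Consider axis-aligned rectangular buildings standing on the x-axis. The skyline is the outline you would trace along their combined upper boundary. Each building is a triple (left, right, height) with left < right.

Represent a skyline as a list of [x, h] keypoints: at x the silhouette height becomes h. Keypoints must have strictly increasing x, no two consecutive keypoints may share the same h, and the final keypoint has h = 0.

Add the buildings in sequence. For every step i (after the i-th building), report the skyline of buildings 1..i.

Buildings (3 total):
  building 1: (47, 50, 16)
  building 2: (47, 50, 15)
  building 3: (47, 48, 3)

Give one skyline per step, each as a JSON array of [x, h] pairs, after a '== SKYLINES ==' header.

== SKYLINES ==
[[47,16],[50,0]]
[[47,16],[50,0]]
[[47,16],[50,0]]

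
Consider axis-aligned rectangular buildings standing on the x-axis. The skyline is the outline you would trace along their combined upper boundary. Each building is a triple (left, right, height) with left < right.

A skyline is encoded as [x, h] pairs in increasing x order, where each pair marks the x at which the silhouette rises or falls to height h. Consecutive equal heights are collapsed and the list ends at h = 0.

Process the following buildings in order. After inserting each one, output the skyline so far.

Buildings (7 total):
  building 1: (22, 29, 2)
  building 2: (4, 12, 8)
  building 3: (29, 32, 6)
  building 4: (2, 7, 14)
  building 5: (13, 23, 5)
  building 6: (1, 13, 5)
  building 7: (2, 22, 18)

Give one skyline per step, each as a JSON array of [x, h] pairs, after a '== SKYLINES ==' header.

== SKYLINES ==
[[22,2],[29,0]]
[[4,8],[12,0],[22,2],[29,0]]
[[4,8],[12,0],[22,2],[29,6],[32,0]]
[[2,14],[7,8],[12,0],[22,2],[29,6],[32,0]]
[[2,14],[7,8],[12,0],[13,5],[23,2],[29,6],[32,0]]
[[1,5],[2,14],[7,8],[12,5],[23,2],[29,6],[32,0]]
[[1,5],[2,18],[22,5],[23,2],[29,6],[32,0]]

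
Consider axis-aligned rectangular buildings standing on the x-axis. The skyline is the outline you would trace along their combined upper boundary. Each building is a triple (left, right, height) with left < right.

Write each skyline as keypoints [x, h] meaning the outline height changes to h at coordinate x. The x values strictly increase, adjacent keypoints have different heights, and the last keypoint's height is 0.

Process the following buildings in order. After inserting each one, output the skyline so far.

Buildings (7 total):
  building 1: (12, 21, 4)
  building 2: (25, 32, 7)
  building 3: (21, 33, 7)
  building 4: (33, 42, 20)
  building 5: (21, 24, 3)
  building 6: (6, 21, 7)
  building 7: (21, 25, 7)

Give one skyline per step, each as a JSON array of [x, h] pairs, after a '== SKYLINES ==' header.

== SKYLINES ==
[[12,4],[21,0]]
[[12,4],[21,0],[25,7],[32,0]]
[[12,4],[21,7],[33,0]]
[[12,4],[21,7],[33,20],[42,0]]
[[12,4],[21,7],[33,20],[42,0]]
[[6,7],[33,20],[42,0]]
[[6,7],[33,20],[42,0]]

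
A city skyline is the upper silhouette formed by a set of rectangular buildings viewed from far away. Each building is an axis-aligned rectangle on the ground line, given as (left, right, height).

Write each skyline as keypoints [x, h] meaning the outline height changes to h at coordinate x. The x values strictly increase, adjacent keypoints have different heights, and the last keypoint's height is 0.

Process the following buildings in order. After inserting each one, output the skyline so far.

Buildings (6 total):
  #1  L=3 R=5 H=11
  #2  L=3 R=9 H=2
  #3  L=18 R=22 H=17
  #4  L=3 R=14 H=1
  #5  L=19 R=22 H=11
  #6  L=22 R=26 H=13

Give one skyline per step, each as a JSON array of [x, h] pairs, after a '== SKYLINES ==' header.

== SKYLINES ==
[[3,11],[5,0]]
[[3,11],[5,2],[9,0]]
[[3,11],[5,2],[9,0],[18,17],[22,0]]
[[3,11],[5,2],[9,1],[14,0],[18,17],[22,0]]
[[3,11],[5,2],[9,1],[14,0],[18,17],[22,0]]
[[3,11],[5,2],[9,1],[14,0],[18,17],[22,13],[26,0]]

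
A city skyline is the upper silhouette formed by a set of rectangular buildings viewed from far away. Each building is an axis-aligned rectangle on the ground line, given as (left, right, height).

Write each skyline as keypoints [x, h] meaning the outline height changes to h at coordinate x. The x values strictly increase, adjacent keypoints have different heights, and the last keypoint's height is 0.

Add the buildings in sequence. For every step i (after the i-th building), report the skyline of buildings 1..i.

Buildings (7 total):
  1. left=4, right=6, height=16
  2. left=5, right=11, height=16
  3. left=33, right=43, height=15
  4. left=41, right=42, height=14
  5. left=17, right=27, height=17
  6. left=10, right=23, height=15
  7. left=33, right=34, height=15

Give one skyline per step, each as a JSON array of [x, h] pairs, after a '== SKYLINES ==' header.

== SKYLINES ==
[[4,16],[6,0]]
[[4,16],[11,0]]
[[4,16],[11,0],[33,15],[43,0]]
[[4,16],[11,0],[33,15],[43,0]]
[[4,16],[11,0],[17,17],[27,0],[33,15],[43,0]]
[[4,16],[11,15],[17,17],[27,0],[33,15],[43,0]]
[[4,16],[11,15],[17,17],[27,0],[33,15],[43,0]]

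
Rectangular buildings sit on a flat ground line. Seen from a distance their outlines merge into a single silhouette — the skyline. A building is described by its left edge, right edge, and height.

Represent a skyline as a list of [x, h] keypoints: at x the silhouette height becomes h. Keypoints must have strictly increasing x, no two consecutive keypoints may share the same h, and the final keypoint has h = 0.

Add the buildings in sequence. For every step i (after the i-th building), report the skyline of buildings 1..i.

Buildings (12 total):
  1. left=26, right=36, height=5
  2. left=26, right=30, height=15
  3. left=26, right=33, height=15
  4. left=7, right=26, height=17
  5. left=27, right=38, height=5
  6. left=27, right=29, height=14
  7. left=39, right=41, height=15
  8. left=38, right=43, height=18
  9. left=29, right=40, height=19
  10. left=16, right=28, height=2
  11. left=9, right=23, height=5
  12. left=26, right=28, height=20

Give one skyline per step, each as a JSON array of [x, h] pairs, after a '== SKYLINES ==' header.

== SKYLINES ==
[[26,5],[36,0]]
[[26,15],[30,5],[36,0]]
[[26,15],[33,5],[36,0]]
[[7,17],[26,15],[33,5],[36,0]]
[[7,17],[26,15],[33,5],[38,0]]
[[7,17],[26,15],[33,5],[38,0]]
[[7,17],[26,15],[33,5],[38,0],[39,15],[41,0]]
[[7,17],[26,15],[33,5],[38,18],[43,0]]
[[7,17],[26,15],[29,19],[40,18],[43,0]]
[[7,17],[26,15],[29,19],[40,18],[43,0]]
[[7,17],[26,15],[29,19],[40,18],[43,0]]
[[7,17],[26,20],[28,15],[29,19],[40,18],[43,0]]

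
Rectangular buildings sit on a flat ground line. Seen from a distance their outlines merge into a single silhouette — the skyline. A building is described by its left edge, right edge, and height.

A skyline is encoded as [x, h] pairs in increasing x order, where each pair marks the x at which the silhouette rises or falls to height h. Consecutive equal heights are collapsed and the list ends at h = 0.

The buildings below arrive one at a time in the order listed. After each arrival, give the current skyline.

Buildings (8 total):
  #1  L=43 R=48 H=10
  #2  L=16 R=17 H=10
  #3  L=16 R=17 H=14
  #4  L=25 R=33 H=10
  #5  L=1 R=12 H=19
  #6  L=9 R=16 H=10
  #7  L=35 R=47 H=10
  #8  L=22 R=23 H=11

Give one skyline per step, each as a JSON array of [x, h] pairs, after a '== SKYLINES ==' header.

== SKYLINES ==
[[43,10],[48,0]]
[[16,10],[17,0],[43,10],[48,0]]
[[16,14],[17,0],[43,10],[48,0]]
[[16,14],[17,0],[25,10],[33,0],[43,10],[48,0]]
[[1,19],[12,0],[16,14],[17,0],[25,10],[33,0],[43,10],[48,0]]
[[1,19],[12,10],[16,14],[17,0],[25,10],[33,0],[43,10],[48,0]]
[[1,19],[12,10],[16,14],[17,0],[25,10],[33,0],[35,10],[48,0]]
[[1,19],[12,10],[16,14],[17,0],[22,11],[23,0],[25,10],[33,0],[35,10],[48,0]]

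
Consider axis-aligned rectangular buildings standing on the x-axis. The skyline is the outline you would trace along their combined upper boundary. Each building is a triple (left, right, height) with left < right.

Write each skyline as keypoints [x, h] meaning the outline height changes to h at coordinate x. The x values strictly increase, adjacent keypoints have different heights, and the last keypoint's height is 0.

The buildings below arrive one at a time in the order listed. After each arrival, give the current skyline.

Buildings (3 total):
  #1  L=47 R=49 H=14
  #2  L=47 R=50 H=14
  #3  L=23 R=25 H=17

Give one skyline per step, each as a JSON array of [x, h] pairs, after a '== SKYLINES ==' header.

== SKYLINES ==
[[47,14],[49,0]]
[[47,14],[50,0]]
[[23,17],[25,0],[47,14],[50,0]]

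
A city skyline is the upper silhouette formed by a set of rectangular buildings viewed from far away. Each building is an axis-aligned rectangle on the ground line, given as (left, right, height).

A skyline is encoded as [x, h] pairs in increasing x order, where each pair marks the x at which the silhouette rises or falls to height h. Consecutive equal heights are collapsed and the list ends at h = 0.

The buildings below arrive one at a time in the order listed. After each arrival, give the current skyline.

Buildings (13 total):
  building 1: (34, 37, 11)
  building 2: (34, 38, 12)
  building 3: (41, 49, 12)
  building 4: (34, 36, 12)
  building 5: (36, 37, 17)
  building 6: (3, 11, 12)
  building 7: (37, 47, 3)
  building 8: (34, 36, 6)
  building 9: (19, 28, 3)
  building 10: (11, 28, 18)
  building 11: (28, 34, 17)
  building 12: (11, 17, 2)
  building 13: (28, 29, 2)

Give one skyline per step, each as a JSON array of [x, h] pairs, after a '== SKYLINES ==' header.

== SKYLINES ==
[[34,11],[37,0]]
[[34,12],[38,0]]
[[34,12],[38,0],[41,12],[49,0]]
[[34,12],[38,0],[41,12],[49,0]]
[[34,12],[36,17],[37,12],[38,0],[41,12],[49,0]]
[[3,12],[11,0],[34,12],[36,17],[37,12],[38,0],[41,12],[49,0]]
[[3,12],[11,0],[34,12],[36,17],[37,12],[38,3],[41,12],[49,0]]
[[3,12],[11,0],[34,12],[36,17],[37,12],[38,3],[41,12],[49,0]]
[[3,12],[11,0],[19,3],[28,0],[34,12],[36,17],[37,12],[38,3],[41,12],[49,0]]
[[3,12],[11,18],[28,0],[34,12],[36,17],[37,12],[38,3],[41,12],[49,0]]
[[3,12],[11,18],[28,17],[34,12],[36,17],[37,12],[38,3],[41,12],[49,0]]
[[3,12],[11,18],[28,17],[34,12],[36,17],[37,12],[38,3],[41,12],[49,0]]
[[3,12],[11,18],[28,17],[34,12],[36,17],[37,12],[38,3],[41,12],[49,0]]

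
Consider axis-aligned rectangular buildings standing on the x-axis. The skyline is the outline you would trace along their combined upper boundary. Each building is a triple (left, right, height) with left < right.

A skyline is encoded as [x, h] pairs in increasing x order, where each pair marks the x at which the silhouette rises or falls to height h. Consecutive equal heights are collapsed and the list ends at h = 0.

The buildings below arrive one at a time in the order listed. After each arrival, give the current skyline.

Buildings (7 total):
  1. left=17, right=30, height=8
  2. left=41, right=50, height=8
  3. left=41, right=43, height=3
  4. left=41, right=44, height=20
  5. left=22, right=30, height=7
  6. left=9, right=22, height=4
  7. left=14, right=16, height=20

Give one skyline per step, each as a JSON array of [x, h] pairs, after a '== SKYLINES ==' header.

== SKYLINES ==
[[17,8],[30,0]]
[[17,8],[30,0],[41,8],[50,0]]
[[17,8],[30,0],[41,8],[50,0]]
[[17,8],[30,0],[41,20],[44,8],[50,0]]
[[17,8],[30,0],[41,20],[44,8],[50,0]]
[[9,4],[17,8],[30,0],[41,20],[44,8],[50,0]]
[[9,4],[14,20],[16,4],[17,8],[30,0],[41,20],[44,8],[50,0]]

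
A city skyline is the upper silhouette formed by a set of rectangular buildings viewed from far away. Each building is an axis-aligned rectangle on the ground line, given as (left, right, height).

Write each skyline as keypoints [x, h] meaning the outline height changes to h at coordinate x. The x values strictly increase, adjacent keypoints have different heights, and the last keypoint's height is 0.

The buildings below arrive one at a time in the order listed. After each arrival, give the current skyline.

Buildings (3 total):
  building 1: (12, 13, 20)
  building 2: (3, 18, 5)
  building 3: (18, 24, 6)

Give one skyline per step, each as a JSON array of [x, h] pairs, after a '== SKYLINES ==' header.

== SKYLINES ==
[[12,20],[13,0]]
[[3,5],[12,20],[13,5],[18,0]]
[[3,5],[12,20],[13,5],[18,6],[24,0]]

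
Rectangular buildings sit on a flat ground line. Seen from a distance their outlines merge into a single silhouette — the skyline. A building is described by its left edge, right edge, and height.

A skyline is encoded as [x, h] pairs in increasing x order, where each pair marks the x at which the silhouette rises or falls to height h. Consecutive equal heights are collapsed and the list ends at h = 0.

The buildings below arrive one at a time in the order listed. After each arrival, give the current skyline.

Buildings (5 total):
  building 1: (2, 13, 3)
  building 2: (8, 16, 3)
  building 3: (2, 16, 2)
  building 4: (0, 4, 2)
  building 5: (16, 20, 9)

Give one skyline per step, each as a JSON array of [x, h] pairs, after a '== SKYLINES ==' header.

== SKYLINES ==
[[2,3],[13,0]]
[[2,3],[16,0]]
[[2,3],[16,0]]
[[0,2],[2,3],[16,0]]
[[0,2],[2,3],[16,9],[20,0]]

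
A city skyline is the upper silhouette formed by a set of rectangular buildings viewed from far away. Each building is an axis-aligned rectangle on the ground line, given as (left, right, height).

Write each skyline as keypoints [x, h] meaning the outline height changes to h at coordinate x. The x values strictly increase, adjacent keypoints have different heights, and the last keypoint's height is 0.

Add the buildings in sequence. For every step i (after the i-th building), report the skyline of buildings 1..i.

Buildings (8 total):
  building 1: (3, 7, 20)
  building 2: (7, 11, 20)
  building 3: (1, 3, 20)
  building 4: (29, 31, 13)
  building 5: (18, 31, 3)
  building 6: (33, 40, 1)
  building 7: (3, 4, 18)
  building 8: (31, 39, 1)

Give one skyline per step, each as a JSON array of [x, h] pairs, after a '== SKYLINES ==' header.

== SKYLINES ==
[[3,20],[7,0]]
[[3,20],[11,0]]
[[1,20],[11,0]]
[[1,20],[11,0],[29,13],[31,0]]
[[1,20],[11,0],[18,3],[29,13],[31,0]]
[[1,20],[11,0],[18,3],[29,13],[31,0],[33,1],[40,0]]
[[1,20],[11,0],[18,3],[29,13],[31,0],[33,1],[40,0]]
[[1,20],[11,0],[18,3],[29,13],[31,1],[40,0]]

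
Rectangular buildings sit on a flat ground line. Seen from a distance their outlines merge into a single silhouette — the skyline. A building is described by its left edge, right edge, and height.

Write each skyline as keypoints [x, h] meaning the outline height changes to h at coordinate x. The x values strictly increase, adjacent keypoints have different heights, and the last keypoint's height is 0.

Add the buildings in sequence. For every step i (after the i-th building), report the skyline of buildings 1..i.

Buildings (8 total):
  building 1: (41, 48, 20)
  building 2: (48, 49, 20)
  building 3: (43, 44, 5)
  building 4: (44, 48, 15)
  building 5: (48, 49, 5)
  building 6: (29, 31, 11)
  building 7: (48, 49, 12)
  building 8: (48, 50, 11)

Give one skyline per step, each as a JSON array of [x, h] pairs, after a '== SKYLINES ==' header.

== SKYLINES ==
[[41,20],[48,0]]
[[41,20],[49,0]]
[[41,20],[49,0]]
[[41,20],[49,0]]
[[41,20],[49,0]]
[[29,11],[31,0],[41,20],[49,0]]
[[29,11],[31,0],[41,20],[49,0]]
[[29,11],[31,0],[41,20],[49,11],[50,0]]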